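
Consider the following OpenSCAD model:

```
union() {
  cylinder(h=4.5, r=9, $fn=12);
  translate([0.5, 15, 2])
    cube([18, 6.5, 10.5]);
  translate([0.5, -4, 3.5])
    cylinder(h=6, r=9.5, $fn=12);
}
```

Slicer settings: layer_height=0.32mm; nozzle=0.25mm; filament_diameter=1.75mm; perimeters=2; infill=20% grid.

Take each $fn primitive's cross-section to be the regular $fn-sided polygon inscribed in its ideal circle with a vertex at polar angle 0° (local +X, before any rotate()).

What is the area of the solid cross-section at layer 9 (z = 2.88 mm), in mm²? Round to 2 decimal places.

At z = 2.88 mm: the r=9 cylinder contributes a regular 12-gon of circumradius 9 (area = (12/2)·9.000²·sin(360°/12) = 243.00 mm²); the cube at (0.5, 15) is present — its section is the full 18×6.5 rectangle (area 117.00 mm²); the cylinder at (0.5, -4) does not reach this height (z outside [3.5, 9.5]); Combining (union): the 2 present regions are separate (no shared area or edge), so areas and boundary lengths simply add and each stays a separate island — area = 360.00 mm². Overall, the cross-section has 2 separate islands. Net area = 360.00 mm².

360.00 mm²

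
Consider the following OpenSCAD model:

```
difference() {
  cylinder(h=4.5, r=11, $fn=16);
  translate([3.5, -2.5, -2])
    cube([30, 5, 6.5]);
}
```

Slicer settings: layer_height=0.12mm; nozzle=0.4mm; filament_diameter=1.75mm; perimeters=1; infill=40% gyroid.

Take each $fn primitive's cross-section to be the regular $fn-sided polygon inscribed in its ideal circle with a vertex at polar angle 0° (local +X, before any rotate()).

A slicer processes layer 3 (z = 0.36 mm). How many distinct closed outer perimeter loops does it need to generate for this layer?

1

At z = 0.36 mm: the cylinder: section is a regular 16-gon, circumradius r=11; the cube at (3.5, -2.5) (footprint 30×5) is included at this height; After the difference (first − rest): starting from the r=11 cylinder, the 30×5 cube at (3.5, -2.5) partially overlaps it — only the 36.26 mm² overlap (of its 150.00 mm²) is removed, clipping the outline — 1 connected region. The result has 1 disconnected region.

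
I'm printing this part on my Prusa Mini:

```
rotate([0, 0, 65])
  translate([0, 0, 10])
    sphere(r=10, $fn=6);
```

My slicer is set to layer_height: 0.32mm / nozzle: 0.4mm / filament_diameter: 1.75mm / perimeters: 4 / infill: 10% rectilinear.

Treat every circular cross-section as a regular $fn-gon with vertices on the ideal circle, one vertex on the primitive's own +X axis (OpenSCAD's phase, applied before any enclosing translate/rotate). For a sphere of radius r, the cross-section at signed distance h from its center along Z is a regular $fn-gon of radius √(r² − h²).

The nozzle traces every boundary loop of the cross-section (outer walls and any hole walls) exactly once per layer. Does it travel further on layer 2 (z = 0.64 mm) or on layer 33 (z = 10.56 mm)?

Layer 2 (z = 0.64): the r=10 sphere slices to a regular 6-gon of circumradius 3.520 (√(r²−h²) with h=9.36 from center) (perimeter = 2·6·3.520·sin(180°/6) = 21.12 mm); (whole slice rotated 65° about Z — lengths, areas and connectivity unchanged). So its perimeter = 21.12 mm. Layer 33 (z = 10.56): the r=10 sphere slices to a regular 6-gon of circumradius 9.984 (√(r²−h²) with h=0.56 from center) (perimeter = 2·6·9.984·sin(180°/6) = 59.91 mm); (rotated 65° about Z; rotation is an isometry so areas/perimeters/island counts are preserved). So its perimeter = 59.91 mm. Layer 33 is larger (59.91 vs 21.12 mm).

layer 33 (z = 10.56 mm)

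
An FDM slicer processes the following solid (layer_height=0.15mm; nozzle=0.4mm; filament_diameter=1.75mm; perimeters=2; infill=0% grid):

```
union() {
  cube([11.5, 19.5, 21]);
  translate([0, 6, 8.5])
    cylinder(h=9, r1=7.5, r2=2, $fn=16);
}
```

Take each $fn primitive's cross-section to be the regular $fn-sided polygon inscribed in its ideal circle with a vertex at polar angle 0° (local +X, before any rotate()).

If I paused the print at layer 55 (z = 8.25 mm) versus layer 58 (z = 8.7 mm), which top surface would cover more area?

layer 58 (z = 8.7 mm)

Layer 55 (z = 8.25): the cube is present — its section is the full 11.5×19.5 rectangle (area 224.25 mm²); the cone at (0, 6) is not intersected at this z (z outside [8.5, 17.5]); Merging all regions: only the 11.5×19.5 cube is present, so the union is just that shape — area = 224.25 mm². So its area = 224.25 mm². Layer 58 (z = 8.7): the cube (footprint 11.5×19.5) is included at this height (area 224.25 mm²); the cone at (0, 6): at t=0.022 of its height the radius interpolates to r₁+(r₂−r₁)t = 7.378, giving a regular 16-gon of that circumradius (area = (16/2)·7.378²·sin(360°/16) = 166.64 mm²); Taking the union: the regions partially overlap — summed areas 390.89 mm² minus the doubly-counted overlap 79.72 mm² gives 311.17 mm² — area = 311.17 mm². So its area = 311.17 mm². Layer 58 is larger (311.17 vs 224.25 mm²).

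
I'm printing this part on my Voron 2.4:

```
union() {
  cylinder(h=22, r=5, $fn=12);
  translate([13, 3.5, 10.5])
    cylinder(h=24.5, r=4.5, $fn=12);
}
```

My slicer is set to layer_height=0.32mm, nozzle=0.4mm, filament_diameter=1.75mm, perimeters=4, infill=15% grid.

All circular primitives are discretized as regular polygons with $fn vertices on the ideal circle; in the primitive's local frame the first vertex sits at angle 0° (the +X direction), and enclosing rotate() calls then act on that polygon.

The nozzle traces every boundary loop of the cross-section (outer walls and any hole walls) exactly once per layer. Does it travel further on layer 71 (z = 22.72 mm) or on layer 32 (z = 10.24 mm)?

layer 32 (z = 10.24 mm)

Layer 71 (z = 22.72): the cylinder is not intersected at this z (z outside [0, 22]); the r=4.5 cylinder at (13, 3.5) contributes a regular 12-gon of circumradius 4.5 (perimeter = 2·12·4.500·sin(180°/12) = 27.95 mm); Merging all regions: only the r=4.5 cylinder at (13, 3.5) is present, so the union is just that shape — boundary = 27.95 mm. So its perimeter = 27.95 mm. Layer 32 (z = 10.24): the r=5 cylinder contributes a regular 12-gon of circumradius 5 (perimeter = 2·12·5.000·sin(180°/12) = 31.06 mm); the cylinder at (13, 3.5) is not intersected at this z (z outside [10.5, 35]); Merging all regions: only the r=5 cylinder is present, so the union is just that shape — boundary = 31.06 mm. So its perimeter = 31.06 mm. Layer 32 is larger (31.06 vs 27.95 mm).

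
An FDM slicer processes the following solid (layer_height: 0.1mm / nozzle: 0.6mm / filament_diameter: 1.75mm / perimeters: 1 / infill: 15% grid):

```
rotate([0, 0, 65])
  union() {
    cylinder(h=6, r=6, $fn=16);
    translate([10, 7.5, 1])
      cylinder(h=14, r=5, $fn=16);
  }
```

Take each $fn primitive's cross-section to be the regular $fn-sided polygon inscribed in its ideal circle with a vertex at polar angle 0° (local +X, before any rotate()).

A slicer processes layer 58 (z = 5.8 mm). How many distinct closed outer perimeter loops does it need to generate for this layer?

2

At z = 5.8 mm: the cylinder: section is a regular 16-gon, circumradius r=6; the cylinder at (10, 7.5): section is a regular 16-gon, circumradius r=5; Taking the union: the 2 present regions are separate (no shared area or edge), so areas and boundary lengths simply add and each stays a separate island — 2 connected regions; (rotated 65° about Z; rotation is an isometry so areas/perimeters/island counts are preserved). The result has 2 disconnected regions.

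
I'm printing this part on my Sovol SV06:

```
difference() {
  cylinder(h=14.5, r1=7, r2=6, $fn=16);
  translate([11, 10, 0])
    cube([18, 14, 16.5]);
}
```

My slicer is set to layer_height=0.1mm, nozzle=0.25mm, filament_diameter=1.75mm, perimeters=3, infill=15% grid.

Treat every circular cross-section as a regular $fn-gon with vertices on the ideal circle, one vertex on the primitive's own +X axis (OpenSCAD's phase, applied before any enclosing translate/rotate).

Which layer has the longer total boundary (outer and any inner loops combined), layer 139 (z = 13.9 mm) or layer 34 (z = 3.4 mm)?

layer 34 (z = 3.4 mm)

Layer 139 (z = 13.9): the cone: at t=0.959 of its height the radius interpolates to r₁+(r₂−r₁)t = 6.041, giving a regular 16-gon of that circumradius (perimeter = 2·16·6.041·sin(180°/16) = 37.72 mm); the cube at (11, 10) (footprint 18×14) is included at this height (perimeter 64.00 mm); Taking the first minus the rest: starting from the cone, the 18×14 cube at (11, 10) misses the remaining region (no effect) — boundary = 37.72 mm. So its perimeter = 37.72 mm. Layer 34 (z = 3.4): the cone contributes a regular 16-gon of circumradius 6.766 (interpolated between r1=7 and r2=6 at t=0.234) (perimeter = 2·16·6.766·sin(180°/16) = 42.24 mm); the cube at (11, 10) is present — its section is the full 18×14 rectangle (perimeter 64.00 mm); After the difference (first − rest): starting from the cone, the 18×14 cube at (11, 10) misses the remaining region (no effect) — boundary = 42.24 mm. So its perimeter = 42.24 mm. Layer 34 is larger (42.24 vs 37.72 mm).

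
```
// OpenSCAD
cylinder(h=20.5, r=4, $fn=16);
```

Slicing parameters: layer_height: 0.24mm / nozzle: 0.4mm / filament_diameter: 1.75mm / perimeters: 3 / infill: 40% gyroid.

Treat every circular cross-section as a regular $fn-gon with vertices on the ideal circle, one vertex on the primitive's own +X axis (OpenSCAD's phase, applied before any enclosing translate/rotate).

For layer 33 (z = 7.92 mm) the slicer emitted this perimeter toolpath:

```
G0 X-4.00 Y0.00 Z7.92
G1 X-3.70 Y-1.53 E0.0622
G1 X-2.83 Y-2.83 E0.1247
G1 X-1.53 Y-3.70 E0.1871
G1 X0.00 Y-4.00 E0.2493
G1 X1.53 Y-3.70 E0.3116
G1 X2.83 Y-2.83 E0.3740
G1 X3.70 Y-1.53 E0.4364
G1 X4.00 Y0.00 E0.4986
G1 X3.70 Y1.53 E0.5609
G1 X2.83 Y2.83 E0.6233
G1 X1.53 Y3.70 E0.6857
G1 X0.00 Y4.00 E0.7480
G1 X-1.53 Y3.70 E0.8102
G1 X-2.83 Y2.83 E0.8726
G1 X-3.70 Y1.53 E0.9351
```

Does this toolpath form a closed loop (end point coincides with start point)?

Start point (G0): (-4.00, 0.00). End point (last G1): the path does not return to the start — open.

no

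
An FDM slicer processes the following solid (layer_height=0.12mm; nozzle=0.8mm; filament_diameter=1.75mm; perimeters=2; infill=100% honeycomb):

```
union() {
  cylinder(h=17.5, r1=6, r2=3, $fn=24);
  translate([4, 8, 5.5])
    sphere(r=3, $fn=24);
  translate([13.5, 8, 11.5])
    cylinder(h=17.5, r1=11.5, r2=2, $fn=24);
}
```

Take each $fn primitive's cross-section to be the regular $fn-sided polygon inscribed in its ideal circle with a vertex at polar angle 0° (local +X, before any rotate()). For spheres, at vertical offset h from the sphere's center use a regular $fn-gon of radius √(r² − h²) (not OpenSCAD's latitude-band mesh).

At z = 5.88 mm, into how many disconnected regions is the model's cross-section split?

2

At z = 5.88 mm: the cone (r1=6→r2=3) has section circumradius 4.992 here — a regular 24-gon; the r=3 sphere at (4, 8) contributes a regular 24-gon of circumradius √(3²−0.38²) = 2.976; the cone at (13.5, 8) does not reach this height (z outside [11.5, 29]); Combining (union): the 2 present regions are separate (no shared area or edge), so areas and boundary lengths simply add and each stays a separate island — 2 connected regions. The result has 2 disconnected regions.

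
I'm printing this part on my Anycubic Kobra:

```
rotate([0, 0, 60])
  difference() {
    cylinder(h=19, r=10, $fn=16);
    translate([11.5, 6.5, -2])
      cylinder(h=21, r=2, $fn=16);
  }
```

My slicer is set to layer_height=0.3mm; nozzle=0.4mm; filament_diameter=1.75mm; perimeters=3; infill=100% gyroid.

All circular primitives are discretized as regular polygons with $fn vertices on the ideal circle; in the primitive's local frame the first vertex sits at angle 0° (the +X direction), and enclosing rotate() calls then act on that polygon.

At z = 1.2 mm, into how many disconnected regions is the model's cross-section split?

1

At z = 1.2 mm: the r=10 cylinder gives a regular 16-gon of circumradius 10 (constant along its height); the r=2 cylinder at (11.5, 6.5) contributes a regular 16-gon of circumradius 2; Subtracting the remaining from the first: starting from the r=10 cylinder, the r=2 cylinder at (11.5, 6.5) misses the remaining region (no effect) — 1 connected region; (rotated 60° about Z; rotation is an isometry so areas/perimeters/island counts are preserved). The result has 1 disconnected region.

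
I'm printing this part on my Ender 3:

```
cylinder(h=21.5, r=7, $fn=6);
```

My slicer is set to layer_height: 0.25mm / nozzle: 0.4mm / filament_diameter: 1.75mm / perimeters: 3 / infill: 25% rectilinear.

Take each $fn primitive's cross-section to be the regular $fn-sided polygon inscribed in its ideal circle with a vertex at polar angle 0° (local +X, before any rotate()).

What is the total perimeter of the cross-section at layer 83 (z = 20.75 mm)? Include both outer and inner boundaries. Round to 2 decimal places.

42.00 mm

At z = 20.75 mm: the r=7 cylinder contributes a regular 6-gon of circumradius 7 (perimeter = 2·6·7.000·sin(180°/6) = 42.00 mm). Overall, the cross-section is a single solid region. Total boundary length (outer) = 42.00 mm.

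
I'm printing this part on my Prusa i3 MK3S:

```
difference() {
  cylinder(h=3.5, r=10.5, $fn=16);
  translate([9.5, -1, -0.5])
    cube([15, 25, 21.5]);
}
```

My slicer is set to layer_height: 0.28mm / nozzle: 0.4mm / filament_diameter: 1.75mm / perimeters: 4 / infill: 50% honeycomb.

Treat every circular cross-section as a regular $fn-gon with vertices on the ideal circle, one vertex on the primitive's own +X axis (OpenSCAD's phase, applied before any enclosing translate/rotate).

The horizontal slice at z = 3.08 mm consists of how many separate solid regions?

1

At z = 3.08 mm: the cylinder: section is a regular 16-gon, circumradius r=10.5; the 15×25 cube at (9.5, -1) contributes its full rectangle; Subtracting the remaining from the first: starting from the r=10.5 cylinder, the 15×25 cube at (9.5, -1) partially overlaps it — only the 3.34 mm² overlap (of its 375.00 mm²) is removed, clipping the outline — 1 connected region. The result has 1 disconnected region.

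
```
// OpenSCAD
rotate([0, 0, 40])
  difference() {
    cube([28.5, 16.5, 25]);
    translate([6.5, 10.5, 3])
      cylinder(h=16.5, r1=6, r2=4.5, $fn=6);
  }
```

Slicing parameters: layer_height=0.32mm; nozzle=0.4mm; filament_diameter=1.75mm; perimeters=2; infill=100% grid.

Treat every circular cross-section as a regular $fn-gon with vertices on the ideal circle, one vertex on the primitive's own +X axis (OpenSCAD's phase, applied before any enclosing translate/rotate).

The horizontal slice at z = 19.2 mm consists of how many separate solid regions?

1

At z = 19.2 mm: the cube (footprint 28.5×16.5) is included at this height; the cone at (6.5, 10.5): at t=0.982 of its height the radius interpolates to r₁+(r₂−r₁)t = 4.527, giving a regular 6-gon of that circumradius; After the difference (first − rest): starting from the 28.5×16.5 cube, the cone at (6.5, 10.5) lies wholly inside it (removes its full 53.25 mm² and its 27.16 mm outline becomes a hole wall) — 1 connected region with 1 hole; (whole slice rotated 40° about Z — lengths, areas and connectivity unchanged). The result has 1 disconnected region.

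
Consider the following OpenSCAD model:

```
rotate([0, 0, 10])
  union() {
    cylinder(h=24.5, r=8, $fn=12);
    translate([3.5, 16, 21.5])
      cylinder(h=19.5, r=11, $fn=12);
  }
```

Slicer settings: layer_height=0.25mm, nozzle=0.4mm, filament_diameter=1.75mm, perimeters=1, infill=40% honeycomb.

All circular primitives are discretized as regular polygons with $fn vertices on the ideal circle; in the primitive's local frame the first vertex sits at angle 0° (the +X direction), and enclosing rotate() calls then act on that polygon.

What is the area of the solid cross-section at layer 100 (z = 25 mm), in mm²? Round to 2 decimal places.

363.00 mm²

At z = 25 mm: the cylinder does not reach this height (z outside [0, 24.5]); the cylinder at (3.5, 16): section is a regular 12-gon, circumradius r=11 (area = (12/2)·11.000²·sin(360°/12) = 363.00 mm²); Combining (union): only the r=11 cylinder at (3.5, 16) is present, so the union is just that shape — area = 363.00 mm²; (whole slice rotated 10° about Z — lengths, areas and connectivity unchanged). Overall, the cross-section is a single solid region. Net area = 363.00 mm².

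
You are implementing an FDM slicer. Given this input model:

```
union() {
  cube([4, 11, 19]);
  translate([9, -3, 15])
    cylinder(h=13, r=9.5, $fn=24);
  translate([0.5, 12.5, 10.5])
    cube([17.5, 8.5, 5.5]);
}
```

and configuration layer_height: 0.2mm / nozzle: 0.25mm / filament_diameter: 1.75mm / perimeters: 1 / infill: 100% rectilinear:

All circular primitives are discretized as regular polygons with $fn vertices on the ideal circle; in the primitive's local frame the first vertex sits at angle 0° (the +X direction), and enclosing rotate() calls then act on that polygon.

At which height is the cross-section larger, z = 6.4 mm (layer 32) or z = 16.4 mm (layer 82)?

Layer 32 (z = 6.4): the cube is present — its section is the full 4×11 rectangle (area 44.00 mm²); the cylinder at (9, -3) is not intersected at this z (z outside [15, 28]); the cube at (0.5, 12.5) is not intersected at this z (z outside [10.5, 16]); Taking the union: only the 4×11 cube is present, so the union is just that shape — area = 44.00 mm². So its area = 44.00 mm². Layer 82 (z = 16.4): the 4×11 cube contributes its full rectangle (area 44.00 mm²); the r=9.5 cylinder at (9, -3) gives a regular 24-gon of circumradius 9.5 (constant along its height) (area = (24/2)·9.500²·sin(360°/24) = 280.30 mm²); the cube at (0.5, 12.5) is absent (z outside [10.5, 16]); Merging all regions: the regions partially overlap — summed areas 324.30 mm² minus the doubly-counted overlap 12.28 mm² gives 312.02 mm² — area = 312.02 mm². So its area = 312.02 mm². Layer 82 is larger (312.02 vs 44.00 mm²).

layer 82 (z = 16.4 mm)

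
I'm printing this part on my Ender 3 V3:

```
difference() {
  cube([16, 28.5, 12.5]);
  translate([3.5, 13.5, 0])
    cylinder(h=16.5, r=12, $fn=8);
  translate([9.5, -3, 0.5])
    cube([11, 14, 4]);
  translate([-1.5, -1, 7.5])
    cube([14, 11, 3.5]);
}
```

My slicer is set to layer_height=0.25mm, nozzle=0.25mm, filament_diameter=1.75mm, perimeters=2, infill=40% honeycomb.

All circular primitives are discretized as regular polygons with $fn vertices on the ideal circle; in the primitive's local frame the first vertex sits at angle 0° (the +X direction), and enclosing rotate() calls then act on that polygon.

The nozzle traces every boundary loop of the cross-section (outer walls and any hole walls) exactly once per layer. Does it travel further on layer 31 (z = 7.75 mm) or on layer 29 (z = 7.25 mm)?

layer 29 (z = 7.25 mm)

Layer 31 (z = 7.75): the cube (footprint 16×28.5) is included at this height (perimeter 89.00 mm); the r=12 cylinder at (3.5, 13.5) contributes a regular 8-gon of circumradius 12 (perimeter = 2·8·12.000·sin(180°/8) = 73.48 mm); the cube at (9.5, -3) is absent (z outside [0.5, 4.5]); the 14×11 cube at (-1.5, -1) contributes its full rectangle (perimeter 50.00 mm); Taking the first minus the rest: starting from the 16×28.5 cube, the r=12 cylinder at (3.5, 13.5) partially overlaps it — only the 282.57 mm² overlap (of its 407.29 mm²) is removed, clipping the outline; the 14×11 cube at (-1.5, -1) partially overlaps it — only the 38.33 mm² overlap (of its 154.00 mm²) is removed, clipping the outline — boundary = 88.70 mm. So its perimeter = 88.70 mm. Layer 29 (z = 7.25): the cube is present — its section is the full 16×28.5 rectangle (perimeter 89.00 mm); the r=12 cylinder at (3.5, 13.5) gives a regular 8-gon of circumradius 12 (constant along its height) (perimeter = 2·8·12.000·sin(180°/8) = 73.48 mm); the cube at (9.5, -3) is absent (z outside [0.5, 4.5]); the cube at (-1.5, -1) is not intersected at this z (z outside [7.5, 11]); Subtracting the remaining from the first: starting from the 16×28.5 cube, the r=12 cylinder at (3.5, 13.5) partially overlaps it — only the 282.57 mm² overlap (of its 407.29 mm²) is removed, clipping the outline — boundary = 112.21 mm. So its perimeter = 112.21 mm. Layer 29 is larger (112.21 vs 88.70 mm).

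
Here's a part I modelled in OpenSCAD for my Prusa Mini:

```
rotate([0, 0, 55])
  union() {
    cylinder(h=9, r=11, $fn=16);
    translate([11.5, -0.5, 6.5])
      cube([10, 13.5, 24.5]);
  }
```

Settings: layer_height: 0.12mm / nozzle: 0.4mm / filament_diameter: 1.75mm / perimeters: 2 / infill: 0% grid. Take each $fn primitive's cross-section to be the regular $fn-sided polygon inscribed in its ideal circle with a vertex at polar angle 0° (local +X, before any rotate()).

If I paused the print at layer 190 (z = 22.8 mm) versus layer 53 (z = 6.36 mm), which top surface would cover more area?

layer 53 (z = 6.36 mm)

Layer 190 (z = 22.8): the cylinder does not reach this height (z outside [0, 9]); the cube at (11.5, -0.5) is present — its section is the full 10×13.5 rectangle (area 135.00 mm²); Taking the union: only the 10×13.5 cube at (11.5, -0.5) is present, so the union is just that shape — area = 135.00 mm²; (rotated 55° about Z; rotation is an isometry so areas/perimeters/island counts are preserved). So its area = 135.00 mm². Layer 53 (z = 6.36): the r=11 cylinder contributes a regular 16-gon of circumradius 11 (area = (16/2)·11.000²·sin(360°/16) = 370.44 mm²); the cube at (11.5, -0.5) is absent (z outside [6.5, 31]); Combining (union): only the r=11 cylinder is present, so the union is just that shape — area = 370.44 mm²; (rotated 55° about Z; rotation is an isometry so areas/perimeters/island counts are preserved). So its area = 370.44 mm². Layer 53 is larger (370.44 vs 135.00 mm²).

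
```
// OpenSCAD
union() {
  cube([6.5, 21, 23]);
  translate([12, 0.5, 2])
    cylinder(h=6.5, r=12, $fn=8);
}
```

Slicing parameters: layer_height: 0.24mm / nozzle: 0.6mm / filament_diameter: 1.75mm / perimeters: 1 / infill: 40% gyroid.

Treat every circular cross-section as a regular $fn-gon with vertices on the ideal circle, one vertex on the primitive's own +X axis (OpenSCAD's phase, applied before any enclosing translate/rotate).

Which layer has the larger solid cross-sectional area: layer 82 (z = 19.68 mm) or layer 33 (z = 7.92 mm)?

Layer 82 (z = 19.68): the 6.5×21 cube contributes its full rectangle (area 136.50 mm²); the cylinder at (12, 0.5) is not intersected at this z (z outside [2, 8.5]); Taking the union: only the 6.5×21 cube is present, so the union is just that shape — area = 136.50 mm². So its area = 136.50 mm². Layer 33 (z = 7.92): the 6.5×21 cube contributes its full rectangle (area 136.50 mm²); the r=12 cylinder at (12, 0.5) contributes a regular 8-gon of circumradius 12 (area = (8/2)·12.000²·sin(360°/8) = 407.29 mm²); Merging all regions: the regions partially overlap — summed areas 543.79 mm² minus the doubly-counted overlap 45.29 mm² gives 498.51 mm² — area = 498.51 mm². So its area = 498.51 mm². Layer 33 is larger (498.51 vs 136.50 mm²).

layer 33 (z = 7.92 mm)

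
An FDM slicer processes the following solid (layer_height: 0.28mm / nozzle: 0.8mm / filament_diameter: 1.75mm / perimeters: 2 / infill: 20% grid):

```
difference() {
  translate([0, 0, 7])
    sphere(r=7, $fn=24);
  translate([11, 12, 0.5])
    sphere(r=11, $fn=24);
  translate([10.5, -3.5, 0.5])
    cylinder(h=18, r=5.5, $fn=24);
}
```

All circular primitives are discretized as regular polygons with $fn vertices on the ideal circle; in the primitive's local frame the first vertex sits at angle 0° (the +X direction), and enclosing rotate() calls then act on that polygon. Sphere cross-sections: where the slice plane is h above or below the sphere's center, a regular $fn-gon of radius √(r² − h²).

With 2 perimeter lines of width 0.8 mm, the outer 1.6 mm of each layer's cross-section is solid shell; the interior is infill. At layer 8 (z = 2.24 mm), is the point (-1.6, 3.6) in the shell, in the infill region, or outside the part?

shell

At z = 2.24 mm: the sphere: section is a regular 24-gon, circumradius = √(r²−h²) = √(7²−4.76²) = 5.132; the r=11 sphere at (11, 12) contributes a regular 24-gon of circumradius √(11²−1.74²) = 10.862; the r=5.5 cylinder at (10.5, -3.5) gives a regular 24-gon of circumradius 5.5 (constant along its height); Taking the first minus the rest: starting from the r=7 sphere, the r=11 sphere at (11, 12) misses the remaining region (no effect); the r=5.5 cylinder at (10.5, -3.5) misses the remaining region (no effect) — 1 connected region. Overall, the cross-section is a single solid region. The nearest boundary edge runs (-2.57, 4.44)→(-1.33, 4.96); distance from the point to it = 1.15 mm. The point is inside the cross-section, 1.15 mm from the nearest boundary — within the 1.6 mm shell band (2 × 0.8).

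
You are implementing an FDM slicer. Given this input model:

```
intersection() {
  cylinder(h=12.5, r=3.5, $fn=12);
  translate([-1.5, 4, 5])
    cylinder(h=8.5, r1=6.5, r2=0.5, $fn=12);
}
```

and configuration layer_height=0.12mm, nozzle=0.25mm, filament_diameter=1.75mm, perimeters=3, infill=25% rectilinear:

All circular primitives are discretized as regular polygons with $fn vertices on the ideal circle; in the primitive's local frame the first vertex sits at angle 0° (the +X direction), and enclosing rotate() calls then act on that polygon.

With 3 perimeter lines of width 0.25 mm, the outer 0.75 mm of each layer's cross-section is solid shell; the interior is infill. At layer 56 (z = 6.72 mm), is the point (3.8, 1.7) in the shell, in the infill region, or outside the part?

outside

At z = 6.72 mm: the r=3.5 cylinder contributes a regular 12-gon of circumradius 3.5; the cone at (-1.5, 4) (r1=6.5→r2=0.5) has section circumradius 5.286 here — a regular 12-gon; Keeping only the common overlap: the cone at (-1.5, 4) partially overlaps the r=3.5 cylinder; clipping to the common part keeps 21.71 mm² — 1 connected region. Overall, the cross-section is a single solid region. The nearest boundary edge runs (3.03, 1.75)→(3.11, 1.47); distance from the point to it = 0.73 mm. The point is not inside any of the regions above, so it lies outside the cross-section (0.73 mm from the nearest boundary).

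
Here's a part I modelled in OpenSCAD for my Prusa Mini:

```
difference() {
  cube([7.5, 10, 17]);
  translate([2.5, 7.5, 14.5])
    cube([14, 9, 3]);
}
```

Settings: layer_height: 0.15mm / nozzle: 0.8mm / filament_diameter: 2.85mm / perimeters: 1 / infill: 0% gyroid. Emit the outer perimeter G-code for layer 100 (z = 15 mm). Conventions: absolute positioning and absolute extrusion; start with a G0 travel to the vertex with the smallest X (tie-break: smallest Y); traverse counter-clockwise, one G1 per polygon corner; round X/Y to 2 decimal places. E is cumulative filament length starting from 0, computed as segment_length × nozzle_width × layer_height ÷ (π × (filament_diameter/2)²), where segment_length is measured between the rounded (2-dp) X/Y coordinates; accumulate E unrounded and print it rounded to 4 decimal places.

At z = 15 mm: the cube (footprint 7.5×10) is included at this height; the 14×9 cube at (2.5, 7.5) contributes its full rectangle; After the difference (first − rest): starting from the 7.5×10 cube, the 14×9 cube at (2.5, 7.5) partially overlaps it — only the 12.50 mm² overlap (of its 126.00 mm²) is removed, clipping the outline — 1 connected region. The outline is a single polygon with 6 vertices. Extrusion per mm of travel: 0.8 × 0.15 / (π × 1.425²) = 0.018811. Accumulating E over each segment gives final E = 0.6584.

G0 X0.00 Y0.00 Z15.00
G1 X7.50 Y0.00 E0.1411
G1 X7.50 Y7.50 E0.2822
G1 X2.50 Y7.50 E0.3762
G1 X2.50 Y10.00 E0.4232
G1 X0.00 Y10.00 E0.4703
G1 X0.00 Y0.00 E0.6584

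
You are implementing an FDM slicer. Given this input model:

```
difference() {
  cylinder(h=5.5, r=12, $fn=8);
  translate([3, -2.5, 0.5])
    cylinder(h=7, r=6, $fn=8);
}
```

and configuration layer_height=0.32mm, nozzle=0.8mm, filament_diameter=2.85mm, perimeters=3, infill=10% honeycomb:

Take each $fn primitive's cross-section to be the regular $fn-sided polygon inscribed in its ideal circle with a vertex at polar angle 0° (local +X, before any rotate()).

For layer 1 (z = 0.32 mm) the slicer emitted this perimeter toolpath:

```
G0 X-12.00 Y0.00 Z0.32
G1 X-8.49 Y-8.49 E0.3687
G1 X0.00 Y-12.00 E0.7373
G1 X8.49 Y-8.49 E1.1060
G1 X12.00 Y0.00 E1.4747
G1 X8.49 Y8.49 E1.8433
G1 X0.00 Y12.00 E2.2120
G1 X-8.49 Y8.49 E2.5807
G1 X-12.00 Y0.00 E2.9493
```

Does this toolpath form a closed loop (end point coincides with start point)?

Start point (G0): (-12.00, 0.00). End point (last G1): the path returns to the start — closed.

yes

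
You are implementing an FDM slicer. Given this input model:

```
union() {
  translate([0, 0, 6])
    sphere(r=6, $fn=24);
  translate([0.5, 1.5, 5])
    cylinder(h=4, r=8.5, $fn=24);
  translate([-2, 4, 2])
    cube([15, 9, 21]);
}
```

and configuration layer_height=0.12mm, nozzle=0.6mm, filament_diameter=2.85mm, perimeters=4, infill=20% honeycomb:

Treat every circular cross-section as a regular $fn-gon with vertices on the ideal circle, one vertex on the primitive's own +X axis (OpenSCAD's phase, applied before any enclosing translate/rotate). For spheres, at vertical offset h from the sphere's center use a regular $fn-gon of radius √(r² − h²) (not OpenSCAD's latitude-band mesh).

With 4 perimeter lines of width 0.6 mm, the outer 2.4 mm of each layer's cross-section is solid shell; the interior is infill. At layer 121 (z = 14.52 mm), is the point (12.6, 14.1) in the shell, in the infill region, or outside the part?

outside

At z = 14.52 mm: the sphere is absent (|z−center|=8.520 > r=6); the cylinder at (0.5, 1.5) is not intersected at this z (z outside [5, 9]); the cube at (-2, 4) (footprint 15×9) is included at this height; Combining (union): only the 15×9 cube at (-2, 4) is present, so the union is just that shape — 1 connected region. Overall, the cross-section is a single solid region. The nearest boundary edge runs (13.00, 13.00)→(-2.00, 13.00); distance from the point to it = 1.10 mm. The point is not inside any of the regions above, so it lies outside the cross-section (1.10 mm from the nearest boundary).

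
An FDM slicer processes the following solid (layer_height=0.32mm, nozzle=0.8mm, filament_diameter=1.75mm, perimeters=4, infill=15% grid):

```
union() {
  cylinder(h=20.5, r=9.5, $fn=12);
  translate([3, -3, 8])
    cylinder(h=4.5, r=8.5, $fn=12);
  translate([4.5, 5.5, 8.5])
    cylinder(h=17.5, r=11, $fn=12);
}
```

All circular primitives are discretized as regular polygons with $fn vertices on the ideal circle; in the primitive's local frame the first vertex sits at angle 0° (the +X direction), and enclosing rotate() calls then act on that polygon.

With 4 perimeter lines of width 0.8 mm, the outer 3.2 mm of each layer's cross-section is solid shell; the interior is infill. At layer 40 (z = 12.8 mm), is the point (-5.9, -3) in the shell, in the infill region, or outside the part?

At z = 12.8 mm: the r=9.5 cylinder contributes a regular 12-gon of circumradius 9.5; the cylinder at (3, -3) is absent (z outside [8, 12.5]); the r=11 cylinder at (4.5, 5.5) contributes a regular 12-gon of circumradius 11; Merging all regions: the regions partially overlap (shared area 174.38 mm²), so overlapping operands fuse into one piece — 1 connected region. Overall, the cross-section is a single solid region. The nearest boundary edge runs (-8.23, -4.75)→(-9.50, 0.00); distance from the point to it = 2.70 mm. The point is inside the cross-section, 2.70 mm from the nearest boundary — within the 3.2 mm shell band (4 × 0.8).

shell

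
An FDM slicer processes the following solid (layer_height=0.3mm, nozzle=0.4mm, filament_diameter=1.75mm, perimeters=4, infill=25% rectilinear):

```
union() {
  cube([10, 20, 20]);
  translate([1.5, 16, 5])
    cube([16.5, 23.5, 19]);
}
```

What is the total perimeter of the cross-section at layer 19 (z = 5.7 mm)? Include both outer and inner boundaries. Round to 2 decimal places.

115.00 mm

At z = 5.7 mm: the cube is present — its section is the full 10×20 rectangle (perimeter 60.00 mm); the cube at (1.5, 16) is present — its section is the full 16.5×23.5 rectangle (perimeter 80.00 mm); Combining (union): the regions partially overlap (shared area 34.00 mm²), so the edge portions inside another operand are dropped and the merged outline is re-measured after clipping — boundary = 115.00 mm. Overall, the cross-section is a single solid region. Total boundary length (outer) = 115.00 mm.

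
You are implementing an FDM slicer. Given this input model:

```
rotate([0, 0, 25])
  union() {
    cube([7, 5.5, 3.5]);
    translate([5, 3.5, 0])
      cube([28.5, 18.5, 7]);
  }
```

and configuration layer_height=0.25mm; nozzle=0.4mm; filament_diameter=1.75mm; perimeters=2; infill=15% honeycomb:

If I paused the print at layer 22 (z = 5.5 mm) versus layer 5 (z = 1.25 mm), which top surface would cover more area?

Layer 22 (z = 5.5): the cube is not intersected at this z (z outside [0, 3.5]); the cube at (5, 3.5) (footprint 28.5×18.5) is included at this height (area 527.25 mm²); Combining (union): only the 28.5×18.5 cube at (5, 3.5) is present, so the union is just that shape — area = 527.25 mm²; (rotated 25° about Z; rotation is an isometry so areas/perimeters/island counts are preserved). So its area = 527.25 mm². Layer 5 (z = 1.25): the cube is present — its section is the full 7×5.5 rectangle (area 38.50 mm²); the 28.5×18.5 cube at (5, 3.5) contributes its full rectangle (area 527.25 mm²); Taking the union: the regions partially overlap — summed areas 565.75 mm² minus the doubly-counted overlap 4.00 mm² gives 561.75 mm² — area = 561.75 mm²; (whole slice rotated 25° about Z — lengths, areas and connectivity unchanged). So its area = 561.75 mm². Layer 5 is larger (561.75 vs 527.25 mm²).

layer 5 (z = 1.25 mm)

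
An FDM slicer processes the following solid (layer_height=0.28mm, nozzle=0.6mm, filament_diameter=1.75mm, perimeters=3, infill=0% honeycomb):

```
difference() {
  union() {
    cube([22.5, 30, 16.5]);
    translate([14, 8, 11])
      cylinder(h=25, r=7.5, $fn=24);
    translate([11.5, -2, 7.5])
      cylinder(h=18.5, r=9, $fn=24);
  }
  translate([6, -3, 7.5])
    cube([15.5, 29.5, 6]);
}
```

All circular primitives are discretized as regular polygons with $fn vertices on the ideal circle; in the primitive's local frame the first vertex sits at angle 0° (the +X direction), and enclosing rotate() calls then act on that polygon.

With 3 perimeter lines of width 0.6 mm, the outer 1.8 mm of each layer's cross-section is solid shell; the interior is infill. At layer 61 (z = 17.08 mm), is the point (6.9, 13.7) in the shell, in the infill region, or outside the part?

outside

At z = 17.08 mm: the cube is absent (z outside [0, 16.5]); the cylinder at (14, 8): section is a regular 24-gon, circumradius r=7.5; the cylinder at (11.5, -2): section is a regular 24-gon, circumradius r=9; Taking the union: the regions partially overlap (shared area 53.78 mm²), so overlapping operands fuse into one piece — 1 connected region; the cube at (6, -3) is not intersected at this z (z outside [7.5, 13.5]); After the difference (first − rest): none of the subtracted shapes is present at this height, so that combined region is unchanged — 1 connected region. Overall, the cross-section is a single solid region. The nearest boundary edge runs (7.50, 11.75)→(8.70, 13.30); distance from the point to it = 1.67 mm. The point is not inside any of the regions above, so it lies outside the cross-section (1.67 mm from the nearest boundary).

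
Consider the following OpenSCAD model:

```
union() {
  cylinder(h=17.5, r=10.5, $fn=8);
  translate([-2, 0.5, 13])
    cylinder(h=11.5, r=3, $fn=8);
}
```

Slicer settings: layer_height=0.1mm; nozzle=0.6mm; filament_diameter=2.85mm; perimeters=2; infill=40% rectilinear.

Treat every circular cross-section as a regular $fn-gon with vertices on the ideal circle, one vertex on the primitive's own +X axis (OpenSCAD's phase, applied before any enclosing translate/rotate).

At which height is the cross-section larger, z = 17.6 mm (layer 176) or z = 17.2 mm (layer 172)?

layer 172 (z = 17.2 mm)

Layer 176 (z = 17.6): the cylinder is not intersected at this z (z outside [0, 17.5]); the r=3 cylinder at (-2, 0.5) gives a regular 8-gon of circumradius 3 (constant along its height) (area = (8/2)·3.000²·sin(360°/8) = 25.46 mm²); Taking the union: only the r=3 cylinder at (-2, 0.5) is present, so the union is just that shape — area = 25.46 mm². So its area = 25.46 mm². Layer 172 (z = 17.2): the r=10.5 cylinder gives a regular 8-gon of circumradius 10.5 (constant along its height) (area = (8/2)·10.500²·sin(360°/8) = 311.83 mm²); the r=3 cylinder at (-2, 0.5) gives a regular 8-gon of circumradius 3 (constant along its height) (area = (8/2)·3.000²·sin(360°/8) = 25.46 mm²); Merging all regions: the r=3 cylinder at (-2, 0.5) lies entirely inside the r=10.5 cylinder, so the union is just the r=10.5 cylinder — area = 311.83 mm². So its area = 311.83 mm². Layer 172 is larger (311.83 vs 25.46 mm²).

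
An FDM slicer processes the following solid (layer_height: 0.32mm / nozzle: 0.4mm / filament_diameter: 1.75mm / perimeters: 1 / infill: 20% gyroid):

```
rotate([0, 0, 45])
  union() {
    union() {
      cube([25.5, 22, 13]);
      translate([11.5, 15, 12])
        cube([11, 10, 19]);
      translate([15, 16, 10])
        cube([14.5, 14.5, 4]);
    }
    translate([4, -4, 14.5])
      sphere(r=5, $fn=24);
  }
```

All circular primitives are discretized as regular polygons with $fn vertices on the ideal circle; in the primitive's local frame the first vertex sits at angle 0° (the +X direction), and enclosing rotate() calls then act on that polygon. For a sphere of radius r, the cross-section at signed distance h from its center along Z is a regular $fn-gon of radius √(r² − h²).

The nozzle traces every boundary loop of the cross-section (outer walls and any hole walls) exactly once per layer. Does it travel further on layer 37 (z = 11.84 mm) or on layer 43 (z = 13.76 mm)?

Layer 37 (z = 11.84): the cube (footprint 25.5×22) is included at this height (perimeter 95.00 mm); the cube at (11.5, 15) does not reach this height (z outside [12, 31]); the cube at (15, 16) is present — its section is the full 14.5×14.5 rectangle (perimeter 58.00 mm); Merging all regions: the regions partially overlap (shared area 63.00 mm²), so the edge portions inside another operand are dropped and the merged outline is re-measured after clipping — boundary = 120.00 mm; the sphere at (4, -4): section is a regular 24-gon, circumradius = √(r²−h²) = √(5²−2.66²) = 4.234 (perimeter = 2·24·4.234·sin(180°/24) = 26.53 mm); Merging all regions: the regions partially overlap (shared area 0.37 mm²), so the edge portions inside another operand are dropped and the merged outline is re-measured after clipping — boundary = 141.22 mm; (whole slice rotated 45° about Z — lengths, areas and connectivity unchanged). So its perimeter = 141.22 mm. Layer 43 (z = 13.76): the cube is absent (z outside [0, 13]); the cube at (11.5, 15) (footprint 11×10) is included at this height (perimeter 42.00 mm); the cube at (15, 16) is present — its section is the full 14.5×14.5 rectangle (perimeter 58.00 mm); Merging all regions: the regions partially overlap (shared area 67.50 mm²), so the edge portions inside another operand are dropped and the merged outline is re-measured after clipping — boundary = 67.00 mm; the r=5 sphere at (4, -4) slices to a regular 24-gon of circumradius 4.945 (√(r²−h²) with h=0.74 from center) (perimeter = 2·24·4.945·sin(180°/24) = 30.98 mm); Merging all regions: the 2 present regions are separate (no shared area or edge), so areas and boundary lengths simply add and each stays a separate island — boundary = 97.98 mm; (whole slice rotated 45° about Z — lengths, areas and connectivity unchanged). So its perimeter = 97.98 mm. Layer 37 is larger (141.22 vs 97.98 mm).

layer 37 (z = 11.84 mm)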